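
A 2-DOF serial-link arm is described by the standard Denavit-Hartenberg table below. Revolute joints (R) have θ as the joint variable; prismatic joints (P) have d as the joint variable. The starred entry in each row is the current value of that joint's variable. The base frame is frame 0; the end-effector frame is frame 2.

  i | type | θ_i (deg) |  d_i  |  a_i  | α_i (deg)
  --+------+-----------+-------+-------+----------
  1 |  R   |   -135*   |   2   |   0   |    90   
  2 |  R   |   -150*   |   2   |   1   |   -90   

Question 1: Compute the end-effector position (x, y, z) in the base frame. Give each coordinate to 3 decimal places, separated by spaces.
-0.802 2.027 1.500

after link 1: o_1 = (0.0000, 0.0000, 2.0000)
after link 2: o_2 = (-0.8018, 2.0266, 1.5000)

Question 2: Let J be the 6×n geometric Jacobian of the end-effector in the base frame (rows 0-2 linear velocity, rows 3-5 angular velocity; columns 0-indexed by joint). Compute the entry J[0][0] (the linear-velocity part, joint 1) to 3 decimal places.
axis z_0 = ẑ; lever o_n−o_0 = (-0.8018,2.0266,1.5000)
cross product → J_v[:, 0] = (-2.0266,-0.8018,0.0000)
J_ω[:, 0] = z_0
entry J[0][0] = -2.0266

-2.027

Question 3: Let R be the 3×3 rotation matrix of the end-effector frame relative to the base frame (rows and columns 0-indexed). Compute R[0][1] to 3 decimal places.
End-effector y-axis (col 1 of R) = (0.7071,-0.7071,-0.0000)
R[0][1] = 0.7071

0.707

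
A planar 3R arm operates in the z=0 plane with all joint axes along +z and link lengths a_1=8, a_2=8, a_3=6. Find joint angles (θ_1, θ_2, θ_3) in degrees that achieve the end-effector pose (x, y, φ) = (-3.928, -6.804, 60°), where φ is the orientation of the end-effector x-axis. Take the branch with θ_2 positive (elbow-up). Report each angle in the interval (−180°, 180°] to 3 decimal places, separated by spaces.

wrist centre = target − a_3·(cos φ, sin φ) = (-6.9280, -12.0002)
cos θ_2 = (192.0008−8²−8²)/(2·8·8) = 0.5000; θ_2 = 59.9996° (elbow-up)
β = atan2(-12.0002,-6.9280) = -119.9990°; ψ = atan2(6.9282,12.0001) = 29.9998°
θ_1 = β − ψ = -149.9987°
θ_3 = φ − θ_1 − θ_2 = 149.9992° (wrapped to (-180°,180°])

-149.999 60.000 149.999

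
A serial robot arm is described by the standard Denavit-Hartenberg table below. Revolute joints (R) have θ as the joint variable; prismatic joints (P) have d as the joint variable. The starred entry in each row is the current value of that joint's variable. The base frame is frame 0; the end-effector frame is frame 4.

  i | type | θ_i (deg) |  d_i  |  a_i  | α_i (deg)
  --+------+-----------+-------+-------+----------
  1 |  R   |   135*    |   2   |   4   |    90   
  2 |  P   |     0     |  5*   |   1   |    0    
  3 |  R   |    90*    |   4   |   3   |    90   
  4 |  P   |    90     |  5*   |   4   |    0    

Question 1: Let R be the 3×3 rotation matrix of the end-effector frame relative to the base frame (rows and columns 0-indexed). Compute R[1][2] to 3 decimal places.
0.707

End-effector z-axis (col 2 of R) = (-0.7071,0.7071,-0.0000)
R[1][2] = 0.7071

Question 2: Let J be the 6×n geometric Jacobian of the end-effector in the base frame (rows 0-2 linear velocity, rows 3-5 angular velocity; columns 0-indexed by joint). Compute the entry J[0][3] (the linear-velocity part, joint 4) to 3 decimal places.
prismatic axis z_3 = (-0.7071,0.7071,-0.0000)
J_v[:, 3] = z_3; J_ω[:, 3] = (0,0,0)
entry J[0][3] = -0.7071

-0.707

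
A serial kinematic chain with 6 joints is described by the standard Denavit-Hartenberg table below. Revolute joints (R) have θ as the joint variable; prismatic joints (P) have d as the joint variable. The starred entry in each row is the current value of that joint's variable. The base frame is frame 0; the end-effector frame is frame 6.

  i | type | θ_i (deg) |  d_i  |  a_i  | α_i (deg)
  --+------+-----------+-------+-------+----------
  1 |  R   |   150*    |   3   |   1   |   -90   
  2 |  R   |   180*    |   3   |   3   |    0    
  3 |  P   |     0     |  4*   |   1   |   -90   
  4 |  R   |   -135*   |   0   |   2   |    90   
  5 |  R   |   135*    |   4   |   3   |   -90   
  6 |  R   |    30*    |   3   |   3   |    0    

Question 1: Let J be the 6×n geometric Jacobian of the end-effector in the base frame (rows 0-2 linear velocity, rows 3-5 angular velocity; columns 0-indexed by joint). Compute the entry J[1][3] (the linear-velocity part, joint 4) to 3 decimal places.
axis z_3 = (0.0000,-0.0000,1.0000); lever o_n−o_3 = (3.2937,3.4707,1.8371)
cross product → J_v[:, 3] = (-3.4707,3.2937,0.0000)
J_ω[:, 3] = z_3
entry J[1][3] = 3.2937

3.294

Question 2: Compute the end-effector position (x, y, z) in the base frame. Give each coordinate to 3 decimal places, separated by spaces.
after link 1: o_1 = (-0.8660, 0.5000, 3.0000)
after link 2: o_2 = (0.2321, -3.5981, 3.0000)
after link 3: o_3 = (-0.9019, -7.5622, 3.0000)
after link 4: o_4 = (-2.8338, -8.0798, 3.0000)
after link 5: o_5 = (-1.8200, -3.6671, 5.1213)
after link 6: o_6 = (2.3918, -4.0914, 4.8371)

2.392 -4.091 4.837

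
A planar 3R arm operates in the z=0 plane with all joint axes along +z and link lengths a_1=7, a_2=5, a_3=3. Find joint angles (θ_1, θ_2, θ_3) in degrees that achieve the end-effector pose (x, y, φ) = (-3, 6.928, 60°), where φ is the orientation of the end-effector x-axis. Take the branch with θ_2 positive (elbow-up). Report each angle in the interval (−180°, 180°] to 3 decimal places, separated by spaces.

92.205 120.002 -152.207

wrist centre = target − a_3·(cos φ, sin φ) = (-4.5000, 4.3299)
cos θ_2 = (38.9982−7²−5²)/(2·7·5) = -0.5000; θ_2 = 120.0017° (elbow-up)
β = atan2(4.3299,-4.5000) = 136.1035°; ψ = atan2(4.3301,4.4999) = 43.8982°
θ_1 = β − ψ = 92.2053°
θ_3 = φ − θ_1 − θ_2 = -152.2069° (wrapped to (-180°,180°])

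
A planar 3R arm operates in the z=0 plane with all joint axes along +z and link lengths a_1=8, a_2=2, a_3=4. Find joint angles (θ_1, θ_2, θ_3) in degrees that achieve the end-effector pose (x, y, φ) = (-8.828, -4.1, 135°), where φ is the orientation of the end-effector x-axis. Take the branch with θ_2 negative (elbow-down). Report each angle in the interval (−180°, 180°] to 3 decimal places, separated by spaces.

wrist centre = target − a_3·(cos φ, sin φ) = (-5.9996, -6.9284)
cos θ_2 = (83.9980−8²−2²)/(2·8·2) = 0.4999; θ_2 = -60.0042° (elbow-down)
β = atan2(-6.9284,-5.9996) = -130.8905°; ψ = atan2(-1.7321,8.9999) = -10.8940°
θ_1 = β − ψ = -119.9965°
θ_3 = φ − θ_1 − θ_2 = -44.9994° (wrapped to (-180°,180°])

-119.996 -60.004 -44.999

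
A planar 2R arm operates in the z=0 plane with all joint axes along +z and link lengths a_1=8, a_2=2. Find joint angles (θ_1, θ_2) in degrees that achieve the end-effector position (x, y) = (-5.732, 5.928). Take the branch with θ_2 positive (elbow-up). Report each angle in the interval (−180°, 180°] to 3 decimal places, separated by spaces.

120.000 90.005

cos θ_2 = (67.9970−8²−2²)/(2·8·2) = -0.0001; θ_2 = 90.0054° (elbow-up)
β = atan2(5.9280,-5.7320) = 134.0370°; ψ = atan2(2.0000,7.9998) = 14.0366°
θ_1 = β − ψ = 120.0004°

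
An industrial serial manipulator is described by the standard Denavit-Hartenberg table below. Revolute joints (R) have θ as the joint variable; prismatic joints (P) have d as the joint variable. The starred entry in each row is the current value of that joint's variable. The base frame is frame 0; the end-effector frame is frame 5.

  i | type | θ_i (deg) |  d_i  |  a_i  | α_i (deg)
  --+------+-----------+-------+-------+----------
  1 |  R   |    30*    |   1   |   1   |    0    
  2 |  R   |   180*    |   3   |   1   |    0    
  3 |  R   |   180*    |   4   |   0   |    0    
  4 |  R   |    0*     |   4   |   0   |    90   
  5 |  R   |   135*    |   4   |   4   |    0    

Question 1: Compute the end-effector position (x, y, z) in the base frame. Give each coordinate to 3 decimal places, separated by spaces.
-0.449 -4.878 14.828

after link 1: o_1 = (0.8660, 0.5000, 1.0000)
after link 2: o_2 = (-0.0000, 0.0000, 4.0000)
after link 3: o_3 = (-0.0000, 0.0000, 8.0000)
after link 4: o_4 = (-0.0000, 0.0000, 12.0000)
after link 5: o_5 = (-0.4495, -4.8783, 14.8284)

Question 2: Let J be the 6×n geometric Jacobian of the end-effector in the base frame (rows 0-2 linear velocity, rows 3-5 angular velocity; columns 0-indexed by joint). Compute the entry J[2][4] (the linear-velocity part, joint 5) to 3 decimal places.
axis z_4 = (0.5000,-0.8660,0.0000); lever o_n−o_4 = (-0.4495,-4.8783,2.8284)
cross product → J_v[:, 4] = (-2.4495,-1.4142,-2.8284)
J_ω[:, 4] = z_4
entry J[2][4] = -2.8284

-2.828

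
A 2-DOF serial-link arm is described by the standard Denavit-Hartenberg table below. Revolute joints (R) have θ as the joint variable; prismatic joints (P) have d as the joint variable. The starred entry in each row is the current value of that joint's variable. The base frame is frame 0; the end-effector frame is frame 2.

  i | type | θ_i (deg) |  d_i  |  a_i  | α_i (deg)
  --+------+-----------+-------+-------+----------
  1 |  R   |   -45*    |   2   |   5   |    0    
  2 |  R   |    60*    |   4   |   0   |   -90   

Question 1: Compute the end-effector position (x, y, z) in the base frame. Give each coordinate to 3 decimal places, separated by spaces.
after link 1: o_1 = (3.5355, -3.5355, 2.0000)
after link 2: o_2 = (3.5355, -3.5355, 6.0000)

3.536 -3.536 6.000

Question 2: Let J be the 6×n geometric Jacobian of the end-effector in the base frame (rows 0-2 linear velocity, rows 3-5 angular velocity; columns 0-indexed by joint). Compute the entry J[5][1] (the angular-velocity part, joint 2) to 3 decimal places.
axis z_1 = (0.0000,0.0000,1.0000); lever o_n−o_1 = (0.0000,0.0000,4.0000)
cross product → J_v[:, 1] = (0.0000,0.0000,0.0000)
J_ω[:, 1] = z_1
entry J[5][1] = 1.0000

1.000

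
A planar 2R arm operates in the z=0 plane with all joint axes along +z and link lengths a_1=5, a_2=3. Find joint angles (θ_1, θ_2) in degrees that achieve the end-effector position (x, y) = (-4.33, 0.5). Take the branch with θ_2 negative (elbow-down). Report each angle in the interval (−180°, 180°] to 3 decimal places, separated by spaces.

-150.000 -120.002

cos θ_2 = (18.9989−5²−3²)/(2·5·3) = -0.5000; θ_2 = -120.0024° (elbow-down)
β = atan2(0.5000,-4.3300) = 173.4130°; ψ = atan2(-2.5980,3.4999) = -36.5870°
θ_1 = β − ψ = 210.0000°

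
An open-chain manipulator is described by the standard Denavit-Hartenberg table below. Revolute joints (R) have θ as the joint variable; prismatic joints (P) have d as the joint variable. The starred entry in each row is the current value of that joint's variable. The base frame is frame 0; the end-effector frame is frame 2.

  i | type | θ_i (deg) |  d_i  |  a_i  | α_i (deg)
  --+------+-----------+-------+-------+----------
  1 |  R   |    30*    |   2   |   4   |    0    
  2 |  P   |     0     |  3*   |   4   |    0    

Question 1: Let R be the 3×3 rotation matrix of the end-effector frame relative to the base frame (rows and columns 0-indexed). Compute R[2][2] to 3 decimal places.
End-effector z-axis (col 2 of R) = (0.0000,0.0000,1.0000)
R[2][2] = 1.0000

1.000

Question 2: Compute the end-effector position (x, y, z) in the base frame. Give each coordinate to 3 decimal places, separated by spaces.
6.928 4.000 5.000

after link 1: o_1 = (3.4641, 2.0000, 2.0000)
after link 2: o_2 = (6.9282, 4.0000, 5.0000)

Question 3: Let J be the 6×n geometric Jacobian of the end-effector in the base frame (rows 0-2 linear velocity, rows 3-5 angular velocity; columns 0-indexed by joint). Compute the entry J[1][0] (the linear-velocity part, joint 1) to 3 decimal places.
6.928

axis z_0 = ẑ; lever o_n−o_0 = (6.9282,4.0000,5.0000)
cross product → J_v[:, 0] = (-4.0000,6.9282,0.0000)
J_ω[:, 0] = z_0
entry J[1][0] = 6.9282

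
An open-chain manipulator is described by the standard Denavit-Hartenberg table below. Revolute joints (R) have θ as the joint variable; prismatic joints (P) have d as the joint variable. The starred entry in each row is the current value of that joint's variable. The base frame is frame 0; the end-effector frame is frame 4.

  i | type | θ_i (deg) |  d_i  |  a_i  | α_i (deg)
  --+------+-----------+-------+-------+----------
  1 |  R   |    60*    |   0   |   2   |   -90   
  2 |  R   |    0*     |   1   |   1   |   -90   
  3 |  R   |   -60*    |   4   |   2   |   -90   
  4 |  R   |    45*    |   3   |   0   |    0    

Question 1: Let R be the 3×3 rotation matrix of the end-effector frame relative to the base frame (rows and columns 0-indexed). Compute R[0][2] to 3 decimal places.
End-effector z-axis (col 2 of R) = (0.8660,0.5000,-0.0000)
R[0][2] = 0.8660

0.866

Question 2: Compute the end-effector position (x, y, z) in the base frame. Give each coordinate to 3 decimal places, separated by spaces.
after link 1: o_1 = (1.0000, 1.7321, 0.0000)
after link 2: o_2 = (0.6340, 3.0981, 0.0000)
after link 3: o_3 = (-0.3660, 4.8301, -4.0000)
after link 4: o_4 = (2.2321, 6.3301, -4.0000)

2.232 6.330 -4.000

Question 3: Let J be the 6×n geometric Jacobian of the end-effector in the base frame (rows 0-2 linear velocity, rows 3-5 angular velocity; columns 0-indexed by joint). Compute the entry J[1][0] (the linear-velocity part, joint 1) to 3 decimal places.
axis z_0 = ẑ; lever o_n−o_0 = (2.2321,6.3301,-4.0000)
cross product → J_v[:, 0] = (-6.3301,2.2321,0.0000)
J_ω[:, 0] = z_0
entry J[1][0] = 2.2321

2.232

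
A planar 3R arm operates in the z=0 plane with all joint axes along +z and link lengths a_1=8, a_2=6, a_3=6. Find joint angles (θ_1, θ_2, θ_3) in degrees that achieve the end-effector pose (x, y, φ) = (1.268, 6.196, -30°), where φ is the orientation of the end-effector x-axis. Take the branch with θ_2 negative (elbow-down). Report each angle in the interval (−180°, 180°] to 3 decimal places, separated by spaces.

wrist centre = target − a_3·(cos φ, sin φ) = (-3.9282, 9.1960)
cos θ_2 = (99.9968−8²−6²)/(2·8·6) = -0.0000; θ_2 = -90.0019° (elbow-down)
β = atan2(9.1960,-3.9282) = 113.1302°; ψ = atan2(-6.0000,7.9998) = -36.8706°
θ_1 = β − ψ = 150.0008°
θ_3 = φ − θ_1 − θ_2 = -89.9989° (wrapped to (-180°,180°])

150.001 -90.002 -89.999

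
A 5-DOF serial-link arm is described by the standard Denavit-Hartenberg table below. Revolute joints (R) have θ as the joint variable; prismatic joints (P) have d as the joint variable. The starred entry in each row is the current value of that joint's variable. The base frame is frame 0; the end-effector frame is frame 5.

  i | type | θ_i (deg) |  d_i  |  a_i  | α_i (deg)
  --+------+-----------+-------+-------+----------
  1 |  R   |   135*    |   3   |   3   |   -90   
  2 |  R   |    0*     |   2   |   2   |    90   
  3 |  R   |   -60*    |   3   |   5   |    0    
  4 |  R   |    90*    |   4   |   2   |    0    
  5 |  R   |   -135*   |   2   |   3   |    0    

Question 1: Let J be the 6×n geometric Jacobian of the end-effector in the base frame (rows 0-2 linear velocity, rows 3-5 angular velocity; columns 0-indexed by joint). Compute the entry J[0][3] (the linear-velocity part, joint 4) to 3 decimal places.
-2.018

axis z_3 = (0.0000,0.0000,1.0000); lever o_n−o_3 = (0.6662,2.0176,6.0000)
cross product → J_v[:, 3] = (-2.0176,0.6662,0.0000)
J_ω[:, 3] = z_3
entry J[0][3] = -2.0176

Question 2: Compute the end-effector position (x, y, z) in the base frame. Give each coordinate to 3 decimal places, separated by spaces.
after link 1: o_1 = (-2.1213, 2.1213, 3.0000)
after link 2: o_2 = (-4.9497, 2.1213, 3.0000)
after link 3: o_3 = (-3.6557, 6.9509, 6.0000)
after link 4: o_4 = (-5.5875, 7.4686, 10.0000)
after link 5: o_5 = (-2.9894, 8.9686, 12.0000)

-2.989 8.969 12.000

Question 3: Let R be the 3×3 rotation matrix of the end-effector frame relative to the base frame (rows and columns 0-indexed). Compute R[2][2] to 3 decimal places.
1.000

End-effector z-axis (col 2 of R) = (0.0000,0.0000,1.0000)
R[2][2] = 1.0000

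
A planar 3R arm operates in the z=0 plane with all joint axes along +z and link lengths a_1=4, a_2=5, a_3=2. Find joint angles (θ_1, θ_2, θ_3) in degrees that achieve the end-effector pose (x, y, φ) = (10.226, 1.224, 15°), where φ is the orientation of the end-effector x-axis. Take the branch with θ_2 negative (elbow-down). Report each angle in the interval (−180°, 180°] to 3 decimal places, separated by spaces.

wrist centre = target − a_3·(cos φ, sin φ) = (8.2941, 0.7064)
cos θ_2 = (69.2918−4²−5²)/(2·4·5) = 0.7073; θ_2 = -44.9847° (elbow-down)
β = atan2(0.7064,8.2941) = 4.8678°; ψ = atan2(-3.5346,7.5365) = -25.1264°
θ_1 = β − ψ = 29.9942°
θ_3 = φ − θ_1 − θ_2 = 29.9904° (wrapped to (-180°,180°])

29.994 -44.985 29.990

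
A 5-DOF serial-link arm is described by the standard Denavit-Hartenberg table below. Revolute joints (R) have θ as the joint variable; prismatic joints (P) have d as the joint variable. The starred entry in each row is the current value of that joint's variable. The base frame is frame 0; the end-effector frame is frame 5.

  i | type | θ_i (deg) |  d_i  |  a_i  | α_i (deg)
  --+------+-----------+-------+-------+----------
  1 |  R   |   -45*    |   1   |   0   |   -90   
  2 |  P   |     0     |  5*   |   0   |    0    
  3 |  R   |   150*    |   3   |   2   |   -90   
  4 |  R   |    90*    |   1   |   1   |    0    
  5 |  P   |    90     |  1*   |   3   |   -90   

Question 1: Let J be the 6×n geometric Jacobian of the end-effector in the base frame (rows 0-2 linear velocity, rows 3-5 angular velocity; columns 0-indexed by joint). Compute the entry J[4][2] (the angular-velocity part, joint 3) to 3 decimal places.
0.707

axis z_2 = (0.7071,0.7071,0.0000); lever o_n−o_2 = (1.3195,1.5089,2.2321)
cross product → J_v[:, 2] = (1.5783,-1.5783,0.1340)
J_ω[:, 2] = z_2
entry J[4][2] = 0.7071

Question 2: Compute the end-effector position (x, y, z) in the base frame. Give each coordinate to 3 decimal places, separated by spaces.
4.855 5.044 3.232

after link 1: o_1 = (0.0000, 0.0000, 1.0000)
after link 2: o_2 = (3.5355, 3.5355, 1.0000)
after link 3: o_3 = (4.4321, 6.8816, 0.0000)
after link 4: o_4 = (3.3714, 6.5280, 0.8660)
after link 5: o_5 = (4.8550, 5.0445, 3.2321)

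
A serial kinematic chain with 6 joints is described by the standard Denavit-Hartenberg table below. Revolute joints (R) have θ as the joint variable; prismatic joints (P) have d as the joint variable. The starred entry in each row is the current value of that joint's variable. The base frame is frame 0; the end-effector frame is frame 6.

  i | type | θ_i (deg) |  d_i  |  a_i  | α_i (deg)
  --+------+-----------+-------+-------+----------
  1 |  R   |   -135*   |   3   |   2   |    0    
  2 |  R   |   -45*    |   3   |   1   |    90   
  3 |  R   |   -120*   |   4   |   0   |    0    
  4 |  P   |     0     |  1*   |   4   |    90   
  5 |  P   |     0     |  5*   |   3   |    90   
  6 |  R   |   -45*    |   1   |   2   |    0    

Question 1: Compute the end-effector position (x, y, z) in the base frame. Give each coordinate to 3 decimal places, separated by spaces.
after link 1: o_1 = (-1.4142, -1.4142, 3.0000)
after link 2: o_2 = (-2.4142, -1.4142, 6.0000)
after link 3: o_3 = (-2.4142, 2.5858, 6.0000)
after link 4: o_4 = (-0.4142, 3.5858, 2.5359)
after link 5: o_5 = (5.4159, 3.5858, 2.4378)
after link 6: o_6 = (4.8983, 2.5858, 0.5060)

4.898 2.586 0.506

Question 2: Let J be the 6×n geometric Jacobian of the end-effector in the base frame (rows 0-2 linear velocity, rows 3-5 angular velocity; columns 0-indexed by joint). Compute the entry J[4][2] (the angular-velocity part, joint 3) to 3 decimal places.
1.000

axis z_2 = (-0.0000,1.0000,0.0000); lever o_n−o_2 = (7.3125,4.0000,-5.4940)
cross product → J_v[:, 2] = (-5.4940,-0.0000,-7.3125)
J_ω[:, 2] = z_2
entry J[4][2] = 1.0000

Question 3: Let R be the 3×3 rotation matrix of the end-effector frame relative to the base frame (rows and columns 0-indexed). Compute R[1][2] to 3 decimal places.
End-effector z-axis (col 2 of R) = (0.0000,-1.0000,-0.0000)
R[1][2] = -1.0000

-1.000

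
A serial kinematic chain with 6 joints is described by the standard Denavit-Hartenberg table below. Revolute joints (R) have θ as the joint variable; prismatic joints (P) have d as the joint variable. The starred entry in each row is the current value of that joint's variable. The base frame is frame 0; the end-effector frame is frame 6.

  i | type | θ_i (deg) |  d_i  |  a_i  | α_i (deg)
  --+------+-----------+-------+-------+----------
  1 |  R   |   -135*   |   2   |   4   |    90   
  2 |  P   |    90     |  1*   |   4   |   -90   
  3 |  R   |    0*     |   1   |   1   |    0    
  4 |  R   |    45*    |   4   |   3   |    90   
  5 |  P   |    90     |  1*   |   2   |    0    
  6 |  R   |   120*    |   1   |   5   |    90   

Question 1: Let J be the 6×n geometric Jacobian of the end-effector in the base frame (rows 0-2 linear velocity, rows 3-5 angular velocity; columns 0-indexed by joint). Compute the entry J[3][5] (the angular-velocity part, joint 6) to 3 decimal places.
axis z_5 = (-0.5000,0.5000,0.7071); lever o_n−o_5 = (-4.4328,0.8973,-2.3548)
cross product → J_v[:, 5] = (-1.8119,-4.3119,1.7678)
J_ω[:, 5] = z_5
entry J[3][5] = -0.5000

-0.500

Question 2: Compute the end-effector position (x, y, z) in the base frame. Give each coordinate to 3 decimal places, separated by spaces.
-2.019 2.726 7.474

after link 1: o_1 = (-2.8284, -2.8284, 2.0000)
after link 2: o_2 = (-3.5355, -2.1213, 6.0000)
after link 3: o_3 = (-2.8284, -1.4142, 7.0000)
after link 4: o_4 = (1.5000, -0.0858, 9.1213)
after link 5: o_5 = (2.4142, 1.8284, 9.8284)
after link 6: o_6 = (-2.0186, 2.7257, 7.4737)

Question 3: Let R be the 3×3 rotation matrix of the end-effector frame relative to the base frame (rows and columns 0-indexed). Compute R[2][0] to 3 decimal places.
End-effector x-axis (col 0 of R) = (-0.7866,0.0795,-0.6124)
R[2][0] = -0.6124

-0.612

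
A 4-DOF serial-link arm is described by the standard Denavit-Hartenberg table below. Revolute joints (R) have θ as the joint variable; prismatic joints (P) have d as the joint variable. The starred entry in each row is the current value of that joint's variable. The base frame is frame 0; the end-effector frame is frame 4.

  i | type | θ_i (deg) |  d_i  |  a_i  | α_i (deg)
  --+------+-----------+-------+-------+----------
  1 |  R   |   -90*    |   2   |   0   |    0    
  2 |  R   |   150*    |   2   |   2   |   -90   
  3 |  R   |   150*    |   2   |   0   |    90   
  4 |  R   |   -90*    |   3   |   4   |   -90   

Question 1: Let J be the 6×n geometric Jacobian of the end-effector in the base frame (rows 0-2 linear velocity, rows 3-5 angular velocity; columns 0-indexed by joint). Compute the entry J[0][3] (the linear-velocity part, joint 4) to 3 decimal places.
-1.732

axis z_3 = (0.2500,0.4330,-0.8660); lever o_n−o_3 = (4.2141,-0.7010,-2.5981)
cross product → J_v[:, 3] = (-1.7321,-3.0000,-2.0000)
J_ω[:, 3] = z_3
entry J[0][3] = -1.7321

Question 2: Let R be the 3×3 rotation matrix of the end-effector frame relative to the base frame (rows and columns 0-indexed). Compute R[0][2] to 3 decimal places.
-0.433

End-effector z-axis (col 2 of R) = (-0.4330,-0.7500,-0.5000)
R[0][2] = -0.4330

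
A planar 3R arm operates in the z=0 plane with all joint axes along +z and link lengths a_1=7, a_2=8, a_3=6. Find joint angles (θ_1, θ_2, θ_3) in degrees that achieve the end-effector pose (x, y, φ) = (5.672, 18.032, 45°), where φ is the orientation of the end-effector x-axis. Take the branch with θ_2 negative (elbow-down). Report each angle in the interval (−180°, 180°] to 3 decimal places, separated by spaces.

108.166 -45.005 -18.162

wrist centre = target − a_3·(cos φ, sin φ) = (1.4294, 13.7894)
cos θ_2 = (192.1895−7²−8²)/(2·7·8) = 0.7070; θ_2 = -45.0047° (elbow-down)
β = atan2(13.7894,1.4294) = 84.0820°; ψ = atan2(-5.6573,12.6564) = -24.0843°
θ_1 = β − ψ = 108.1663°
θ_3 = φ − θ_1 − θ_2 = -18.1617° (wrapped to (-180°,180°])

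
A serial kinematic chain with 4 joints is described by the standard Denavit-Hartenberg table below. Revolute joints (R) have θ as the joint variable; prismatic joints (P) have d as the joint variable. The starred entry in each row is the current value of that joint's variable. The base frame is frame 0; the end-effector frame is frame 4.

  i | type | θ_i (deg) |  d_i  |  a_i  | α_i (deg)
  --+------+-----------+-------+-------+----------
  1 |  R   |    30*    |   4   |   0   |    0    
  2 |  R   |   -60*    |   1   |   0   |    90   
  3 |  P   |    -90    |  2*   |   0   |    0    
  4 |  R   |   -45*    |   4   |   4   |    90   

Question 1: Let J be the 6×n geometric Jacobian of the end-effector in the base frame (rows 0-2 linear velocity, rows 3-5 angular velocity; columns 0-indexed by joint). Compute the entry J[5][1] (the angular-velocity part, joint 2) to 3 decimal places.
1.000

axis z_1 = (0.0000,0.0000,1.0000); lever o_n−o_1 = (-5.4495,-3.7819,-1.8284)
cross product → J_v[:, 1] = (3.7819,-5.4495,0.0000)
J_ω[:, 1] = z_1
entry J[5][1] = 1.0000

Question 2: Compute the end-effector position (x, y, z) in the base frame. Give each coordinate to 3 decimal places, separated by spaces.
after link 1: o_1 = (0.0000, 0.0000, 4.0000)
after link 2: o_2 = (0.0000, 0.0000, 5.0000)
after link 3: o_3 = (-1.0000, -1.7321, 5.0000)
after link 4: o_4 = (-5.4495, -3.7819, 2.1716)

-5.449 -3.782 2.172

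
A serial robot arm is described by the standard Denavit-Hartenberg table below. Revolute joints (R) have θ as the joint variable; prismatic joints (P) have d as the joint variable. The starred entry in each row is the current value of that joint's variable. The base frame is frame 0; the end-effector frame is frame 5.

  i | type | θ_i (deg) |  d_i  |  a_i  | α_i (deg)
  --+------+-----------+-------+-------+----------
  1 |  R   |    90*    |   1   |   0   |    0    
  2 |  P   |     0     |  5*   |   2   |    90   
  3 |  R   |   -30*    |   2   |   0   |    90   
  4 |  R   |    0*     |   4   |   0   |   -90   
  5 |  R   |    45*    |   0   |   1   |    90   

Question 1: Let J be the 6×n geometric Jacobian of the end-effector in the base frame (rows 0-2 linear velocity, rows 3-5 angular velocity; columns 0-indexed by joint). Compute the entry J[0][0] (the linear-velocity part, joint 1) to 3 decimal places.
-0.966

axis z_0 = ẑ; lever o_n−o_0 = (2.0000,0.9659,2.7947)
cross product → J_v[:, 0] = (-0.9659,2.0000,0.0000)
J_ω[:, 0] = z_0
entry J[0][0] = -0.9659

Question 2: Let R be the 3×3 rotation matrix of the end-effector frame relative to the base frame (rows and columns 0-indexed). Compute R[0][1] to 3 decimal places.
1.000

End-effector y-axis (col 1 of R) = (1.0000,-0.0000,0.0000)
R[0][1] = 1.0000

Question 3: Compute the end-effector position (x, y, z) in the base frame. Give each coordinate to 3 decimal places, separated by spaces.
2.000 0.966 2.795

after link 1: o_1 = (0.0000, 0.0000, 1.0000)
after link 2: o_2 = (0.0000, 2.0000, 6.0000)
after link 3: o_3 = (2.0000, 2.0000, 6.0000)
after link 4: o_4 = (2.0000, 0.0000, 2.5359)
after link 5: o_5 = (2.0000, 0.9659, 2.7947)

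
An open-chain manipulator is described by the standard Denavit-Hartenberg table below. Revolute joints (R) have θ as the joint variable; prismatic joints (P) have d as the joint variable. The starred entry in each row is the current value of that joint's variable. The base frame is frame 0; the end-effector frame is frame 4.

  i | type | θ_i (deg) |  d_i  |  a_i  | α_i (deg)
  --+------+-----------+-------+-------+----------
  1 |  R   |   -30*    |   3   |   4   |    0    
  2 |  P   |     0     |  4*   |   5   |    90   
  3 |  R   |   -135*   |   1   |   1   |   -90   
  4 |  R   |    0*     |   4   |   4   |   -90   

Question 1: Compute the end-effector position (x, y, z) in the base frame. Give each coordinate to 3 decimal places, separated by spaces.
after link 1: o_1 = (3.4641, -2.0000, 3.0000)
after link 2: o_2 = (7.7942, -4.5000, 7.0000)
after link 3: o_3 = (6.6819, -5.0125, 6.2929)
after link 4: o_4 = (6.6819, -5.0125, 0.6360)

6.682 -5.012 0.636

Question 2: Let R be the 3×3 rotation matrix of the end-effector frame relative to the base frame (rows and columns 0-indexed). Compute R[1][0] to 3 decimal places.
End-effector x-axis (col 0 of R) = (-0.6124,0.3536,-0.7071)
R[1][0] = 0.3536

0.354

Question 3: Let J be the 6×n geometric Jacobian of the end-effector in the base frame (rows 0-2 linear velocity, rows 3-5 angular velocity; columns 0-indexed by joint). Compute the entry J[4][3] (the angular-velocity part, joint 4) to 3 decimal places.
axis z_3 = (0.6124,-0.3536,-0.7071); lever o_n−o_3 = (0.0000,-0.0000,-5.6569)
cross product → J_v[:, 3] = (2.0000,3.4641,-0.0000)
J_ω[:, 3] = z_3
entry J[4][3] = -0.3536

-0.354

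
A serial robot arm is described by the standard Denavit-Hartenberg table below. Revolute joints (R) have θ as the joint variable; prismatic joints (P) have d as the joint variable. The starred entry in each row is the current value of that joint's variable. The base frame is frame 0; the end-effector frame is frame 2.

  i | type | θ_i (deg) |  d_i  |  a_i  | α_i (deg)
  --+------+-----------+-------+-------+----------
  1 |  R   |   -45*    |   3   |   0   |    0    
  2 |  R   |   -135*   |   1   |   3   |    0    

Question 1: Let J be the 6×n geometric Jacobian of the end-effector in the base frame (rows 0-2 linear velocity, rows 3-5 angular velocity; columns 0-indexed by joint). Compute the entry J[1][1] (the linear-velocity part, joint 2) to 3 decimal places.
-3.000

axis z_1 = (0.0000,0.0000,1.0000); lever o_n−o_1 = (-3.0000,-0.0000,1.0000)
cross product → J_v[:, 1] = (0.0000,-3.0000,0.0000)
J_ω[:, 1] = z_1
entry J[1][1] = -3.0000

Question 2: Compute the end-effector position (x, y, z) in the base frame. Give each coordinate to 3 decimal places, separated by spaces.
after link 1: o_1 = (0.0000, 0.0000, 3.0000)
after link 2: o_2 = (-3.0000, -0.0000, 4.0000)

-3.000 -0.000 4.000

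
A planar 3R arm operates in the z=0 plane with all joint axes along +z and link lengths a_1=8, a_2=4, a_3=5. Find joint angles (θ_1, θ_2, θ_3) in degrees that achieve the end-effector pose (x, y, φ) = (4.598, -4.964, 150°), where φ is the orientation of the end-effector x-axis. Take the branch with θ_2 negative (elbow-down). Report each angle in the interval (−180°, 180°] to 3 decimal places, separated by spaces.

wrist centre = target − a_3·(cos φ, sin φ) = (8.9281, -7.4640)
cos θ_2 = (135.4227−8²−4²)/(2·8·4) = 0.8660; θ_2 = -30.0052° (elbow-down)
β = atan2(-7.4640,8.9281) = -39.8959°; ψ = atan2(-2.0003,11.4639) = -9.8978°
θ_1 = β − ψ = -29.9982°
θ_3 = φ − θ_1 − θ_2 = -149.9967° (wrapped to (-180°,180°])

-29.998 -30.005 -149.997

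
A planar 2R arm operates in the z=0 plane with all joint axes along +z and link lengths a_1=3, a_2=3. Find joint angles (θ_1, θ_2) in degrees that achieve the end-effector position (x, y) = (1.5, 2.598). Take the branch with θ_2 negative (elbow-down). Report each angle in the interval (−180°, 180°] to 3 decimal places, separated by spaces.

cos θ_2 = (8.9996−3²−3²)/(2·3·3) = -0.5000; θ_2 = -120.0015° (elbow-down)
β = atan2(2.5980,1.5000) = 59.9993°; ψ = atan2(-2.5980,1.4999) = -60.0007°
θ_1 = β − ψ = 120.0000°

120.000 -120.001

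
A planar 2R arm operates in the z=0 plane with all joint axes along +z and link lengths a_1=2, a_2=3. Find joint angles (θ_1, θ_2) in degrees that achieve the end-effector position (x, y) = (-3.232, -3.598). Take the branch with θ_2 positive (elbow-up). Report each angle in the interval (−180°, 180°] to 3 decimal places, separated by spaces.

cos θ_2 = (23.3914−2²−3²)/(2·2·3) = 0.8660; θ_2 = 30.0084° (elbow-up)
β = atan2(-3.5980,-3.2320) = -131.9326°; ψ = atan2(1.5004,4.5979) = 18.0726°
θ_1 = β − ψ = -150.0052°

-150.005 30.008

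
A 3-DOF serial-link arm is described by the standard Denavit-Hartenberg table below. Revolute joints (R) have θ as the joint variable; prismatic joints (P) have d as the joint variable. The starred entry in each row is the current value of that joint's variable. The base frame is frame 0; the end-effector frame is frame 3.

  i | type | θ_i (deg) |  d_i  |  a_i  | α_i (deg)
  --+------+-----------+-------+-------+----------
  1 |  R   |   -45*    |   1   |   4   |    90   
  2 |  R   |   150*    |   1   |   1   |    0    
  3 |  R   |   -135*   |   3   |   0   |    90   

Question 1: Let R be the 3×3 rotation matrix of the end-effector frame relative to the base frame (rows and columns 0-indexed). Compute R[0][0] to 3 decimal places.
0.683

End-effector x-axis (col 0 of R) = (0.6830,-0.6830,0.2588)
R[0][0] = 0.6830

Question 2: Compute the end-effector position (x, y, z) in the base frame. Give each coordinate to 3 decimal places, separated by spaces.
after link 1: o_1 = (2.8284, -2.8284, 1.0000)
after link 2: o_2 = (1.5089, -2.9232, 1.5000)
after link 3: o_3 = (-0.6124, -5.0445, 1.5000)

-0.612 -5.044 1.500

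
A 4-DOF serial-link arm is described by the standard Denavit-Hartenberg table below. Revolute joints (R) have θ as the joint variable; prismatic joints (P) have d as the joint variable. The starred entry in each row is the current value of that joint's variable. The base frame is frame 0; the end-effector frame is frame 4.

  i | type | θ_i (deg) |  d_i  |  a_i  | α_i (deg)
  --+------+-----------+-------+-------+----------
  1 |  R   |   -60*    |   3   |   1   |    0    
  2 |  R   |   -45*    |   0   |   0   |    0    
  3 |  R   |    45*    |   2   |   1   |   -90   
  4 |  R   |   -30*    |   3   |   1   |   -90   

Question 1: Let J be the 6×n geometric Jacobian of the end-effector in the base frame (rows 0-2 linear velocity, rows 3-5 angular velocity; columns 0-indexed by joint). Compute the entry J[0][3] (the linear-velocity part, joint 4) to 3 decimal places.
axis z_3 = (0.8660,0.5000,0.0000); lever o_n−o_3 = (3.0311,0.7500,0.5000)
cross product → J_v[:, 3] = (0.2500,-0.4330,-0.8660)
J_ω[:, 3] = z_3
entry J[0][3] = 0.2500

0.250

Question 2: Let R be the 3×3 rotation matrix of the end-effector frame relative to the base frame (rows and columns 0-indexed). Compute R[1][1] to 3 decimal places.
End-effector y-axis (col 1 of R) = (-0.8660,-0.5000,-0.0000)
R[1][1] = -0.5000

-0.500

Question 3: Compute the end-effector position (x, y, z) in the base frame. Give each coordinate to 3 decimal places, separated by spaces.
after link 1: o_1 = (0.5000, -0.8660, 3.0000)
after link 2: o_2 = (0.5000, -0.8660, 3.0000)
after link 3: o_3 = (1.0000, -1.7321, 5.0000)
after link 4: o_4 = (4.0311, -0.9821, 5.5000)

4.031 -0.982 5.500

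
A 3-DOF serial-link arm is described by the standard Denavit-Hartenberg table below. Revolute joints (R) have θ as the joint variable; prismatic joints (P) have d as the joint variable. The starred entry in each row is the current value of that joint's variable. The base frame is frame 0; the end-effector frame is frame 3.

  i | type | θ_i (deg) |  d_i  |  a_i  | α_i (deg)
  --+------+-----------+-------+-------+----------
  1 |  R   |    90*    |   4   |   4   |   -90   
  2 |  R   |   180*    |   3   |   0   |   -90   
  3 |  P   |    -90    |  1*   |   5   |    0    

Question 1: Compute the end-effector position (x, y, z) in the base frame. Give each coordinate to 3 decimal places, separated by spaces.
-8.000 4.000 5.000

after link 1: o_1 = (0.0000, 4.0000, 4.0000)
after link 2: o_2 = (-3.0000, 4.0000, 4.0000)
after link 3: o_3 = (-8.0000, 4.0000, 5.0000)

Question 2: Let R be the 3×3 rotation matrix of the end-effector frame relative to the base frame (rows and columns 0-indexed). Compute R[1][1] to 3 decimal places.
End-effector y-axis (col 1 of R) = (-0.0000,-1.0000,-0.0000)
R[1][1] = -1.0000

-1.000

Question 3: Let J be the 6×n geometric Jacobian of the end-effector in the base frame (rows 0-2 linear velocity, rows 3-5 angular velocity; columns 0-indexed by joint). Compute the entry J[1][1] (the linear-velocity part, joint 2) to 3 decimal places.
axis z_1 = (-1.0000,0.0000,0.0000); lever o_n−o_1 = (-8.0000,0.0000,1.0000)
cross product → J_v[:, 1] = (0.0000,1.0000,0.0000)
J_ω[:, 1] = z_1
entry J[1][1] = 1.0000

1.000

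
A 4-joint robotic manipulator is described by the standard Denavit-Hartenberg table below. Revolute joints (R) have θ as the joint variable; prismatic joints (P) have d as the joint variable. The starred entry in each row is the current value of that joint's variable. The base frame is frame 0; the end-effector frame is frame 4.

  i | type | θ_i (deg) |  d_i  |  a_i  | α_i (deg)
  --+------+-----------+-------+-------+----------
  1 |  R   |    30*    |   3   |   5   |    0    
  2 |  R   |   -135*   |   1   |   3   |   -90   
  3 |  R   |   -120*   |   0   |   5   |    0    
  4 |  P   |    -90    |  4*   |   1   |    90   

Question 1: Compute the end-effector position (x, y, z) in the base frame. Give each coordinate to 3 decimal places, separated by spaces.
8.289 1.818 7.830

after link 1: o_1 = (4.3301, 2.5000, 3.0000)
after link 2: o_2 = (3.5537, -0.3978, 4.0000)
after link 3: o_3 = (4.2007, 2.0170, 8.3301)
after link 4: o_4 = (8.2886, 1.8183, 7.8301)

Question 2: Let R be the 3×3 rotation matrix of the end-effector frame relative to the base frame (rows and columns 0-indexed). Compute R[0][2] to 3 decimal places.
End-effector z-axis (col 2 of R) = (-0.1294,-0.4830,-0.8660)
R[0][2] = -0.1294

-0.129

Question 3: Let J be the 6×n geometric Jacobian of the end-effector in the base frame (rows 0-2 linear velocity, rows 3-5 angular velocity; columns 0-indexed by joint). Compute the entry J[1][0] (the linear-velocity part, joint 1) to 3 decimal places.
8.289

axis z_0 = ẑ; lever o_n−o_0 = (8.2886,1.8183,7.8301)
cross product → J_v[:, 0] = (-1.8183,8.2886,0.0000)
J_ω[:, 0] = z_0
entry J[1][0] = 8.2886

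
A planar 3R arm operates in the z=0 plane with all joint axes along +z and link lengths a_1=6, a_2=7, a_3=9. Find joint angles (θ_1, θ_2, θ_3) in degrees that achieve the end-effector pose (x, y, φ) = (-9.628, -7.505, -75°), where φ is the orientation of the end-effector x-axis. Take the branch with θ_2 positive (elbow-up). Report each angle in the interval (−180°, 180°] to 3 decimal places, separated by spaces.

149.996 45.006 89.998

wrist centre = target − a_3·(cos φ, sin φ) = (-11.9574, 1.1883)
cos θ_2 = (144.3909−6²−7²)/(2·6·7) = 0.7070; θ_2 = 45.0059° (elbow-up)
β = atan2(1.1883,-11.9574) = 174.3245°; ψ = atan2(4.9503,10.9492) = 24.3282°
θ_1 = β − ψ = 149.9964°
θ_3 = φ − θ_1 − θ_2 = 89.9978° (wrapped to (-180°,180°])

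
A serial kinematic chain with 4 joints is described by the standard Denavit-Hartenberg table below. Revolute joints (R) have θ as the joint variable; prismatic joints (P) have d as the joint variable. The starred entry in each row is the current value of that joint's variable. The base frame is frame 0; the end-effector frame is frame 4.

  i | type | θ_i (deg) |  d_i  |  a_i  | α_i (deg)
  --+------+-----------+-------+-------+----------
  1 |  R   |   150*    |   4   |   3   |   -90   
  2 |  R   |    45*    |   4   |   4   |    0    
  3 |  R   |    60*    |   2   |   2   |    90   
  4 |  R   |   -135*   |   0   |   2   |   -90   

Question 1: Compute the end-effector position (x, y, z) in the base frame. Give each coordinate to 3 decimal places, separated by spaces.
-7.209 -1.133 0.606

after link 1: o_1 = (-2.5981, 1.5000, 4.0000)
after link 2: o_2 = (-7.0476, -0.5499, 1.1716)
after link 3: o_3 = (-7.5993, -2.5408, -0.7603)
after link 4: o_4 = (-7.2092, -1.1330, 0.6057)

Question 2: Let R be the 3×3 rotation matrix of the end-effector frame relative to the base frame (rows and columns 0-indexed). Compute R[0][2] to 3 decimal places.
0.512

End-effector z-axis (col 2 of R) = (0.5120,0.5209,-0.6830)
R[0][2] = 0.5120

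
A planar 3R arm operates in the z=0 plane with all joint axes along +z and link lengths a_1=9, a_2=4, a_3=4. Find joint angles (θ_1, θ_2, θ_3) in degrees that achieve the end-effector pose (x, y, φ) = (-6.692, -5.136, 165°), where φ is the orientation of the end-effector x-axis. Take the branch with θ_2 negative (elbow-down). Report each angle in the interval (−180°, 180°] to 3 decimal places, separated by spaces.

-90.001 -135.005 30.006

wrist centre = target − a_3·(cos φ, sin φ) = (-2.8283, -6.1713)
cos θ_2 = (46.0839−9²−4²)/(2·9·4) = -0.7072; θ_2 = -135.0050° (elbow-down)
β = atan2(-6.1713,-2.8283) = -114.6220°; ψ = atan2(-2.8282,6.1713) = -24.6209°
θ_1 = β − ψ = -90.0011°
θ_3 = φ − θ_1 − θ_2 = 30.0060° (wrapped to (-180°,180°])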